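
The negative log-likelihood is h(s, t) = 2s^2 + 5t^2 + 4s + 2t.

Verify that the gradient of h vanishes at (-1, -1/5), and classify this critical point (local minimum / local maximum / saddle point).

local minimum

∇h = (4s + 4, 10t + 2); substituting (-1, -1/5) gives ∇h = (0, 0), so (-1, -1/5) is indeed a critical point.
The Hessian of h is constant: H = [[4, 0], [0, 10]].
det(H) = 4·10 − 0² = 40.
det(H) > 0 and tr(H) = 14 > 0, so H is positive definite and the point is a local minimum.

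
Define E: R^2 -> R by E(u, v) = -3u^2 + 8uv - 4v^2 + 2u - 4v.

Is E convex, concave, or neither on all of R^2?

E is quadratic, so its Hessian is the constant matrix H = [[-6, 8], [8, -8]].
det(H) = -16, tr(H) = -14.
det(H) < 0, so H is indefinite: neither convex nor concave.

neither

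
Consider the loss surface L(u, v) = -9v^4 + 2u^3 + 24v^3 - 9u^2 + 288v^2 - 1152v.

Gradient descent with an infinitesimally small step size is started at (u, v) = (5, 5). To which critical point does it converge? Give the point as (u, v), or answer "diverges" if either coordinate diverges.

L is separable, so gradient descent decouples: u follows -∂L/∂u, v follows -∂L/∂v.
∂L/∂u = 6u(u - 3); at u=5 this is 60, so u decreases.
∂L/∂v = -36(v - 4)(v - 2)(v + 4); at v=5 this is -972, so v increases.
The v-coordinate has no critical point in that direction and runs off to infinity.

diverges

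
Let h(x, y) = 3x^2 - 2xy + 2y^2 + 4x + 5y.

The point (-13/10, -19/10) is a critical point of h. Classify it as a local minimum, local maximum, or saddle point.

local minimum

The Hessian of h is constant: H = [[6, -2], [-2, 4]].
det(H) = 6·4 − (-2)² = 20.
det(H) > 0 and tr(H) = 10 > 0, so H is positive definite and the point is a local minimum.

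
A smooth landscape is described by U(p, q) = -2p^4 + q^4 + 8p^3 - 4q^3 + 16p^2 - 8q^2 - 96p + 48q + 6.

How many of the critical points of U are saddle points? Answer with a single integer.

5

U separates as a function of p plus a function of q, so ∇U=0 decouples.
∂U/∂p = -8(p - 3)(p - 2)(p + 2) = 0 at p ∈ {-2, 2, 3}; ∂U/∂q = 4(q - 3)(q - 2)(q + 2) = 0 at q ∈ {-2, 2, 3}.
The Hessian is diagonal: diag(U_pp, U_qq). Second derivatives: U_pp(-2)=-160, U_pp(2)=32, U_pp(3)=-40; U_qq(-2)=80, U_qq(2)=-16, U_qq(3)=20.
Saddle points occur where the two diagonal entries have opposite signs: (-2, -2), (-2, 3), (2, 2), (3, -2), (3, 3). Count: 5.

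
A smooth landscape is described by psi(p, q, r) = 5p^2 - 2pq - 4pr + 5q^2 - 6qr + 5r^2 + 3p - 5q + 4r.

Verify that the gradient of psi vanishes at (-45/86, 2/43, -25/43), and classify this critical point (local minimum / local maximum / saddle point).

local minimum

∇psi = (10p - 2q - 4r + 3, -2p + 10q - 6r - 5, -4p - 6q + 10r + 4); substituting (-45/86, 2/43, -25/43) gives ∇psi = (0, 0, 0), so (-45/86, 2/43, -25/43) is indeed a critical point.
The Hessian is constant: H = [[10, -2, -4], [-2, 10, -6], [-4, -6, 10]].
Leading principal minors: Δ₁ = 10, Δ₂ = 96, Δ₃ = 344.
All leading minors are positive, so H is positive definite: a local minimum.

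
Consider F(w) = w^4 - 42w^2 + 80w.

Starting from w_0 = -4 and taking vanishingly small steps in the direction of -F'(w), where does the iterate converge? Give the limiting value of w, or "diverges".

F'(w) = 4(w - 4)(w - 1)(w + 5), so F'(-4) = 160.
Gradient descent moves in the -F' direction, i.e. w is decreasing.
The nearest critical point in that direction is w = -5, where F'' = 216 > 0 (a local minimum). The iterate converges there.

-5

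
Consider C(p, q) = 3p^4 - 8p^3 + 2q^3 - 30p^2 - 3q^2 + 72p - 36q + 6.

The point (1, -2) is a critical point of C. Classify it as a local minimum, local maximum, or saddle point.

The mixed partial ∂²C/∂p∂q is 0, so the Hessian at any point is diag(C_pp, C_qq) = diag(12(3p^2 - 4p - 5), 6(2q - 1)).
At (1, -2): H = diag(-72, -30).
Both eigenvalues are negative, so H is negative definite: a local maximum.

local maximum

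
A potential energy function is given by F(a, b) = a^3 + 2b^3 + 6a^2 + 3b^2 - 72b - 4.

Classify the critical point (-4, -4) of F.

local maximum

The mixed partial ∂²F/∂a∂b is 0, so the Hessian at any point is diag(F_aa, F_bb) = diag(6(a + 2), 6(2b + 1)).
At (-4, -4): H = diag(-12, -42).
Both eigenvalues are negative, so H is negative definite: a local maximum.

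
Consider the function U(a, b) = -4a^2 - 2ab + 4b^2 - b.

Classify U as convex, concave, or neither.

U is quadratic, so its Hessian is the constant matrix H = [[-8, -2], [-2, 8]].
det(H) = -68, tr(H) = 0.
det(H) < 0, so H is indefinite: neither convex nor concave.

neither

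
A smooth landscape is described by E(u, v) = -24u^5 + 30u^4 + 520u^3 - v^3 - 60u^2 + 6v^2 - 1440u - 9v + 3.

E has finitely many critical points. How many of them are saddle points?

E separates as a function of u plus a function of v, so ∇E=0 decouples.
∂E/∂u = -120(u - 4)(u - 1)(u + 1)(u + 3) = 0 at u ∈ {-3, -1, 1, 4}; ∂E/∂v = -3(v - 3)(v - 1) = 0 at v ∈ {1, 3}.
The Hessian is diagonal: diag(E_uu, E_vv). Second derivatives: E_uu(-3)=6720, E_uu(-1)=-2400, E_uu(1)=2880, E_uu(4)=-12600; E_vv(1)=6, E_vv(3)=-6.
Saddle points occur where the two diagonal entries have opposite signs: (-3, 3), (-1, 1), (1, 3), (4, 1). Count: 4.

4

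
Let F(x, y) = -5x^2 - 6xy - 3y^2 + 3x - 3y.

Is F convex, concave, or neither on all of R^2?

concave

F is quadratic, so its Hessian is the constant matrix H = [[-10, -6], [-6, -6]].
det(H) = 24, tr(H) = -16.
det(H) > 0 and tr(H) < 0, so H is negative definite everywhere: concave.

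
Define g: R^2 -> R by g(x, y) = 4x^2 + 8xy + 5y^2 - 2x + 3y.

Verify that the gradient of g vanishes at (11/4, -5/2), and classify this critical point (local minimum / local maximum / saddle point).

local minimum

∇g = (8x + 8y - 2, 8x + 10y + 3); substituting (11/4, -5/2) gives ∇g = (0, 0), so (11/4, -5/2) is indeed a critical point.
The Hessian of g is constant: H = [[8, 8], [8, 10]].
det(H) = 8·10 − 8² = 16.
det(H) > 0 and tr(H) = 18 > 0, so H is positive definite and the point is a local minimum.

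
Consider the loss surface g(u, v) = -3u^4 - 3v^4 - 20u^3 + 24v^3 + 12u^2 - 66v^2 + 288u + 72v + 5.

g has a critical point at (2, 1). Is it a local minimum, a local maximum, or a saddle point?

local maximum

The mixed partial ∂²g/∂u∂v is 0, so the Hessian at any point is diag(g_uu, g_vv) = diag(12(-3u^2 - 10u + 2), 12(-3v^2 + 12v - 11)).
At (2, 1): H = diag(-360, -24).
Both eigenvalues are negative, so H is negative definite: a local maximum.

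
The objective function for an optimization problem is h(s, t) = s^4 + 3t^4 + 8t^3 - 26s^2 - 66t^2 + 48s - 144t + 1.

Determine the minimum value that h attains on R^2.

h(s,t) separates as P(s) + Q(t) + 1, so its minimum is min P + min Q + 1.
P'(s) = 4(s - 3)(s - 1)(s + 4) vanishes at s ∈ {-4, 1, 3}; Q'(t) = 12(t - 3)(t + 1)(t + 4) vanishes at t ∈ {-4, -1, 3}.
Local minima of P (where P''>0): P(-4)=-352, P(3)=-9. Local minima of Q: Q(-4)=-224, Q(3)=-567.
So the global minimum of h is P(-4) + Q(3) + 1 = -352 − 567 + 1 = -918, attained at (-4, 3).

-918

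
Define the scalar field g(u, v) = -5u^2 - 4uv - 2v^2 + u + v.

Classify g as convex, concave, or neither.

concave

g is quadratic, so its Hessian is the constant matrix H = [[-10, -4], [-4, -4]].
det(H) = 24, tr(H) = -14.
det(H) > 0 and tr(H) < 0, so H is negative definite everywhere: concave.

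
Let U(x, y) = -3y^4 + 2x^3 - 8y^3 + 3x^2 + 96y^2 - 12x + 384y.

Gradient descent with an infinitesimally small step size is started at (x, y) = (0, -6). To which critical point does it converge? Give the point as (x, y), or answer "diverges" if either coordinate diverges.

U is separable, so gradient descent decouples: x follows -∂U/∂x, y follows -∂U/∂y.
∂U/∂x = 6(x - 1)(x + 2); at x=0 this is -12, so x increases.
∂U/∂y = -12(y - 4)(y + 2)(y + 4); at y=-6 this is 960, so y decreases.
The y-coordinate has no critical point in that direction and runs off to infinity.

diverges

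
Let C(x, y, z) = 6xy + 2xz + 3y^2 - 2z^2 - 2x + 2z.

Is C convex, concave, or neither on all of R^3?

neither

C is quadratic, so its Hessian is the constant matrix H = [[0, 6, 2], [6, 6, 0], [2, 0, -4]].
Leading principal minors: 0, -36, 120.
Neither pattern holds ⇒ H is indefinite ⇒ neither convex nor concave.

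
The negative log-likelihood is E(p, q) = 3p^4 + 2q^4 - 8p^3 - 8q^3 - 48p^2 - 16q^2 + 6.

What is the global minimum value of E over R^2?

-762

E(p,q) separates as A(p) + B(q) + 6, so its minimum is min A + min B + 6.
A'(p) = 12p(p - 4)(p + 2) vanishes at p ∈ {-2, 0, 4}; B'(q) = 8q(q - 4)(q + 1) vanishes at q ∈ {-1, 0, 4}.
Local minima of A (where A''>0): A(-2)=-80, A(4)=-512. Local minima of B: B(-1)=-6, B(4)=-256.
So the global minimum of E is A(4) + B(4) + 6 = -512 − 256 + 6 = -762, attained at (4, 4).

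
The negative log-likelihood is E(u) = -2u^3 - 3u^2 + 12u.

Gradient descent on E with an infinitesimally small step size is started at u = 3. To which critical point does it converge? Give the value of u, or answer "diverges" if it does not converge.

E'(u) = -6(u - 1)(u + 2), so E'(3) = -60.
Gradient descent moves in the -E' direction, i.e. u is increasing.
There is no critical point above u=3, and E' keeps the same sign, so the iterate runs off to +∞.

diverges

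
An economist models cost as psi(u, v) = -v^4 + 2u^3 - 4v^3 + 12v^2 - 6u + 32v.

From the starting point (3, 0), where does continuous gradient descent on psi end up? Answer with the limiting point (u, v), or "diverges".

(1, -1)

psi is separable, so gradient descent decouples: u follows -∂psi/∂u, v follows -∂psi/∂v.
∂psi/∂u = 6(u - 1)(u + 1); at u=3 this is 48, so u decreases.
∂psi/∂v = -4(v - 2)(v + 1)(v + 4); at v=0 this is 32, so v decreases.
u converges to its nearest critical value 1 (a local min of the u-part); v converges to -1. The iterate converges to (1, -1).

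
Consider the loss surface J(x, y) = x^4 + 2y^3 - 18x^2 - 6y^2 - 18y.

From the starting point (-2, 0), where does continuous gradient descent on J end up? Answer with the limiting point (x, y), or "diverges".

(-3, 3)

J is separable, so gradient descent decouples: x follows -∂J/∂x, y follows -∂J/∂y.
∂J/∂x = 4x(x - 3)(x + 3); at x=-2 this is 40, so x decreases.
∂J/∂y = 6(y - 3)(y + 1); at y=0 this is -18, so y increases.
x converges to its nearest critical value -3 (a local min of the x-part); y converges to 3. The iterate converges to (-3, 3).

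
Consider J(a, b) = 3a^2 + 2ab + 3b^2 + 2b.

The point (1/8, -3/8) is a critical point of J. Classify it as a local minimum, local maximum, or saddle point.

The Hessian of J is constant: H = [[6, 2], [2, 6]].
det(H) = 6·6 − 2² = 32.
det(H) > 0 and tr(H) = 12 > 0, so H is positive definite and the point is a local minimum.

local minimum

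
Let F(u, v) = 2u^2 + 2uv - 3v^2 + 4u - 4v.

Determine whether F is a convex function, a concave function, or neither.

F is quadratic, so its Hessian is the constant matrix H = [[4, 2], [2, -6]].
det(H) = -28, tr(H) = -2.
det(H) < 0, so H is indefinite: neither convex nor concave.

neither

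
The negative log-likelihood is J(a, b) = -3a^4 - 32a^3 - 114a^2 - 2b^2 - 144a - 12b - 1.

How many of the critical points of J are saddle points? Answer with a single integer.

1

J separates as a function of a plus a function of b, so ∇J=0 decouples.
∂J/∂a = -12(a + 1)(a + 3)(a + 4) = 0 at a ∈ {-4, -3, -1}; ∂J/∂b = -4(b + 3) = 0 at b ∈ {-3}.
The Hessian is diagonal: diag(J_aa, J_bb). Second derivatives: J_aa(-4)=-36, J_aa(-3)=24, J_aa(-1)=-72; J_bb(-3)=-4.
Saddle points occur where the two diagonal entries have opposite signs: (-3, -3). Count: 1.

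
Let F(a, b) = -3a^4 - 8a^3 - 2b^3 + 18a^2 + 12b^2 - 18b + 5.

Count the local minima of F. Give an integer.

1

F separates as a function of a plus a function of b, so ∇F=0 decouples.
∂F/∂a = -12a(a - 1)(a + 3) = 0 at a ∈ {-3, 0, 1}; ∂F/∂b = -6(b - 3)(b - 1) = 0 at b ∈ {1, 3}.
The Hessian is diagonal: diag(F_aa, F_bb). Second derivatives: F_aa(-3)=-144, F_aa(0)=36, F_aa(1)=-48; F_bb(1)=12, F_bb(3)=-12.
Local minima occur where both diagonal entries positive: (0, 1). Count: 1.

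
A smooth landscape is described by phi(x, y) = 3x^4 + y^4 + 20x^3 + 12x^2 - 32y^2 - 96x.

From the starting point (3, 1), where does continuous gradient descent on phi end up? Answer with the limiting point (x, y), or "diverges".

phi is separable, so gradient descent decouples: x follows -∂phi/∂x, y follows -∂phi/∂y.
∂phi/∂x = 12(x - 1)(x + 2)(x + 4); at x=3 this is 840, so x decreases.
∂phi/∂y = 4y(y - 4)(y + 4); at y=1 this is -60, so y increases.
x converges to its nearest critical value 1 (a local min of the x-part); y converges to 4. The iterate converges to (1, 4).

(1, 4)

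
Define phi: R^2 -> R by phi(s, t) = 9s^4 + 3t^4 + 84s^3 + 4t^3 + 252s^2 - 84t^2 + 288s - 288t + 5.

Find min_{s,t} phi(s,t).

phi(s,t) separates as P(s) + Q(t) + 5, so its minimum is min P + min Q + 5.
P'(s) = 36(s + 1)(s + 2)(s + 4) vanishes at s ∈ {-4, -2, -1}; Q'(t) = 12(t - 4)(t + 2)(t + 3) vanishes at t ∈ {-3, -2, 4}.
Local minima of P (where P''>0): P(-4)=-192, P(-1)=-111. Local minima of Q: Q(-3)=243, Q(4)=-1472.
So the global minimum of phi is P(-4) + Q(4) + 5 = -192 − 1472 + 5 = -1659, attained at (-4, 4).

-1659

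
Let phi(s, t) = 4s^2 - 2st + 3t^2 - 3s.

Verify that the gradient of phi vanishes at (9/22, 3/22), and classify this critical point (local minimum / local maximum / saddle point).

∇phi = (8s - 2t - 3, -2s + 6t); substituting (9/22, 3/22) gives ∇phi = (0, 0), so (9/22, 3/22) is indeed a critical point.
The Hessian of phi is constant: H = [[8, -2], [-2, 6]].
det(H) = 8·6 − (-2)² = 44.
det(H) > 0 and tr(H) = 14 > 0, so H is positive definite and the point is a local minimum.

local minimum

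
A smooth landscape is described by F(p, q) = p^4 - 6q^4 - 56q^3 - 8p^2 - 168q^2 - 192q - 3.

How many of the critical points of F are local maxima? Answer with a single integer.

2

F separates as a function of p plus a function of q, so ∇F=0 decouples.
∂F/∂p = 4p(p - 2)(p + 2) = 0 at p ∈ {-2, 0, 2}; ∂F/∂q = -24(q + 1)(q + 2)(q + 4) = 0 at q ∈ {-4, -2, -1}.
The Hessian is diagonal: diag(F_pp, F_qq). Second derivatives: F_pp(-2)=32, F_pp(0)=-16, F_pp(2)=32; F_qq(-4)=-144, F_qq(-2)=48, F_qq(-1)=-72.
Local maxima occur where both diagonal entries negative: (0, -4), (0, -1). Count: 2.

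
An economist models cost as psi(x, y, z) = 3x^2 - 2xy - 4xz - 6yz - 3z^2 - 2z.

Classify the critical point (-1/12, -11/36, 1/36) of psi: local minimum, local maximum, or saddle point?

saddle point

The Hessian is constant: H = [[6, -2, -4], [-2, 0, -6], [-4, -6, -6]].
Leading principal minors: Δ₁ = 6, Δ₂ = -4, Δ₃ = -288.
The minors fit neither the all-positive nor the alternating-sign pattern, so H is indefinite: a saddle point.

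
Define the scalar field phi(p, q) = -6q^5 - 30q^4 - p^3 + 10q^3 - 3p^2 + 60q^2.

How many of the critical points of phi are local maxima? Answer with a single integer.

2

phi separates as a function of p plus a function of q, so ∇phi=0 decouples.
∂phi/∂p = -3p(p + 2) = 0 at p ∈ {-2, 0}; ∂phi/∂q = -30q(q - 1)(q + 1)(q + 4) = 0 at q ∈ {-4, -1, 0, 1}.
The Hessian is diagonal: diag(phi_pp, phi_qq). Second derivatives: phi_pp(-2)=6, phi_pp(0)=-6; phi_qq(-4)=1800, phi_qq(-1)=-180, phi_qq(0)=120, phi_qq(1)=-300.
Local maxima occur where both diagonal entries negative: (0, -1), (0, 1). Count: 2.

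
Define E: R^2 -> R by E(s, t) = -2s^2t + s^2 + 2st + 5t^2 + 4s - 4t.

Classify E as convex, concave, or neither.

The term -2s^2t is cubic, so the Hessian is not constant.
∂²E/∂s² = -4t + 2, which takes both signs as t varies (negative for sufficiently large t). A diagonal entry of the Hessian changing sign means the Hessian is neither positive- nor negative-semidefinite on all of R^2.

neither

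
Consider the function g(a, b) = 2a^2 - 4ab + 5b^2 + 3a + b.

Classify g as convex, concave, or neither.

convex

g is quadratic, so its Hessian is the constant matrix H = [[4, -4], [-4, 10]].
det(H) = 24, tr(H) = 14.
det(H) > 0 and tr(H) > 0, so H is positive definite everywhere: convex.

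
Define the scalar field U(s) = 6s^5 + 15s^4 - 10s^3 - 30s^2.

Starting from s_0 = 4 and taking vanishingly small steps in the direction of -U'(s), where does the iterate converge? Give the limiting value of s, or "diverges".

U'(s) = 30s(s - 1)(s + 1)(s + 2), so U'(4) = 10800.
Gradient descent moves in the -U' direction, i.e. s is decreasing.
The nearest critical point in that direction is s = 1, where U'' = 180 > 0 (a local minimum). The iterate converges there.

1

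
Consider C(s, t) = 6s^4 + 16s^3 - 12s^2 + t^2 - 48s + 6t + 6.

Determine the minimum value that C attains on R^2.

C(s,t) separates as P(s) + Q(t) + 6, so its minimum is min P + min Q + 6.
P'(s) = 24(s - 1)(s + 1)(s + 2) vanishes at s ∈ {-2, -1, 1}; Q'(t) = 2(t + 3) vanishes at t ∈ {-3}.
Local minima of P (where P''>0): P(-2)=16, P(1)=-38. Local minima of Q: Q(-3)=-9.
So the global minimum of C is P(1) + Q(-3) + 6 = -38 − 9 + 6 = -41, attained at (1, -3).

-41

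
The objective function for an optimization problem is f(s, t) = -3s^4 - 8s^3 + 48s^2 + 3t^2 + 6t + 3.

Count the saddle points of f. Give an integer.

f separates as a function of s plus a function of t, so ∇f=0 decouples.
∂f/∂s = -12s(s - 2)(s + 4) = 0 at s ∈ {-4, 0, 2}; ∂f/∂t = 6(t + 1) = 0 at t ∈ {-1}.
The Hessian is diagonal: diag(f_ss, f_tt). Second derivatives: f_ss(-4)=-288, f_ss(0)=96, f_ss(2)=-144; f_tt(-1)=6.
Saddle points occur where the two diagonal entries have opposite signs: (-4, -1), (2, -1). Count: 2.

2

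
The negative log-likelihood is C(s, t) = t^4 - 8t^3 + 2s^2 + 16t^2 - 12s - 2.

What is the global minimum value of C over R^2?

C(s,t) separates as P(s) + Q(t) − 2, so its minimum is min P + min Q − 2.
P'(s) = 4s - 12 vanishes at s ∈ {3}; Q'(t) = 4t(t - 4)(t - 2) vanishes at t ∈ {0, 2, 4}.
Local minima of P (where P''>0): P(3)=-18. Local minima of Q: Q(0)=0, Q(4)=0.
So the global minimum of C is P(3) + Q(0) − 2 = -18 + 0 − 2 = -20, attained at (3, 0).

-20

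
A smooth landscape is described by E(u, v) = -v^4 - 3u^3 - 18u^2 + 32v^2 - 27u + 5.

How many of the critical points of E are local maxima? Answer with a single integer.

E separates as a function of u plus a function of v, so ∇E=0 decouples.
∂E/∂u = -9(u + 1)(u + 3) = 0 at u ∈ {-3, -1}; ∂E/∂v = -4v(v - 4)(v + 4) = 0 at v ∈ {-4, 0, 4}.
The Hessian is diagonal: diag(E_uu, E_vv). Second derivatives: E_uu(-3)=18, E_uu(-1)=-18; E_vv(-4)=-128, E_vv(0)=64, E_vv(4)=-128.
Local maxima occur where both diagonal entries negative: (-1, -4), (-1, 4). Count: 2.

2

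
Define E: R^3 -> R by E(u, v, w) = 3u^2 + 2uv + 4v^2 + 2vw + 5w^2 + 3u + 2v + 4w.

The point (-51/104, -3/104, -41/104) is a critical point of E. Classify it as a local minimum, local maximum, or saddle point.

The Hessian is constant: H = [[6, 2, 0], [2, 8, 2], [0, 2, 10]].
Leading principal minors: Δ₁ = 6, Δ₂ = 44, Δ₃ = 416.
All leading minors are positive, so H is positive definite: a local minimum.

local minimum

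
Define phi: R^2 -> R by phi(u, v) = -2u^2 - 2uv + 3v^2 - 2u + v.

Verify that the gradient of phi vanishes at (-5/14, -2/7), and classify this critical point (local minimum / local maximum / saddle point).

∇phi = (-4u - 2v - 2, -2u + 6v + 1); substituting (-5/14, -2/7) gives ∇phi = (0, 0), so (-5/14, -2/7) is indeed a critical point.
The Hessian of phi is constant: H = [[-4, -2], [-2, 6]].
det(H) = (-4)·6 − (-2)² = -28.
Since det(H) < 0, H is indefinite and the critical point is a saddle point.

saddle point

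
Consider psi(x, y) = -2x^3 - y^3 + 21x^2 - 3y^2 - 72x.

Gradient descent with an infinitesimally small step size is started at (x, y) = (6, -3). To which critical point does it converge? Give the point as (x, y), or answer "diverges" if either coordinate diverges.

diverges

psi is separable, so gradient descent decouples: x follows -∂psi/∂x, y follows -∂psi/∂y.
∂psi/∂x = -6(x - 4)(x - 3); at x=6 this is -36, so x increases.
∂psi/∂y = -3y(y + 2); at y=-3 this is -9, so y increases.
The x-coordinate has no critical point in that direction and runs off to infinity.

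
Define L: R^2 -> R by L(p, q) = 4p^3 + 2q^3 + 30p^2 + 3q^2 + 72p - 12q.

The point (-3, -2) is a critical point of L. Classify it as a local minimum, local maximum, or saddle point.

The mixed partial ∂²L/∂p∂q is 0, so the Hessian at any point is diag(L_pp, L_qq) = diag(12(2p + 5), 6(2q + 1)).
At (-3, -2): H = diag(-12, -18).
Both eigenvalues are negative, so H is negative definite: a local maximum.

local maximum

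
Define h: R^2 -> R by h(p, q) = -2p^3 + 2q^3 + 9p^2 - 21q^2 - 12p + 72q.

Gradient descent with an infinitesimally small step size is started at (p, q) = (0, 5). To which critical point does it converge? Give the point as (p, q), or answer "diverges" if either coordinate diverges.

(1, 4)

h is separable, so gradient descent decouples: p follows -∂h/∂p, q follows -∂h/∂q.
∂h/∂p = -6(p - 2)(p - 1); at p=0 this is -12, so p increases.
∂h/∂q = 6(q - 4)(q - 3); at q=5 this is 12, so q decreases.
p converges to its nearest critical value 1 (a local min of the p-part); q converges to 4. The iterate converges to (1, 4).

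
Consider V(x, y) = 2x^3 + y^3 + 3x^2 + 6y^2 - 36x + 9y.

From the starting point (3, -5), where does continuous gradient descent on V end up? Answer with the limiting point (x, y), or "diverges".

V is separable, so gradient descent decouples: x follows -∂V/∂x, y follows -∂V/∂y.
∂V/∂x = 6(x - 2)(x + 3); at x=3 this is 36, so x decreases.
∂V/∂y = 3(y + 1)(y + 3); at y=-5 this is 24, so y decreases.
The y-coordinate has no critical point in that direction and runs off to infinity.

diverges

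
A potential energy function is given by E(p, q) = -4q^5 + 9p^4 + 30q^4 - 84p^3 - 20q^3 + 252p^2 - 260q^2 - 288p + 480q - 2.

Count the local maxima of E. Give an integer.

2

E separates as a function of p plus a function of q, so ∇E=0 decouples.
∂E/∂p = 36(p - 4)(p - 2)(p - 1) = 0 at p ∈ {1, 2, 4}; ∂E/∂q = -20(q - 4)(q - 3)(q - 1)(q + 2) = 0 at q ∈ {-2, 1, 3, 4}.
The Hessian is diagonal: diag(E_pp, E_qq). Second derivatives: E_pp(1)=108, E_pp(2)=-72, E_pp(4)=216; E_qq(-2)=1800, E_qq(1)=-360, E_qq(3)=200, E_qq(4)=-360.
Local maxima occur where both diagonal entries negative: (2, 1), (2, 4). Count: 2.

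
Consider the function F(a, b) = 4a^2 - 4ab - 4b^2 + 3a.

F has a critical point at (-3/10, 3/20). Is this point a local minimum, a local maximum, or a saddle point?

saddle point

The Hessian of F is constant: H = [[8, -4], [-4, -8]].
det(H) = 8·(-8) − (-4)² = -80.
Since det(H) < 0, H is indefinite and the critical point is a saddle point.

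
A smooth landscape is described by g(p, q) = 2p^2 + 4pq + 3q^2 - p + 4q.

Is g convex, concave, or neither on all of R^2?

convex

g is quadratic, so its Hessian is the constant matrix H = [[4, 4], [4, 6]].
det(H) = 8, tr(H) = 10.
det(H) > 0 and tr(H) > 0, so H is positive definite everywhere: convex.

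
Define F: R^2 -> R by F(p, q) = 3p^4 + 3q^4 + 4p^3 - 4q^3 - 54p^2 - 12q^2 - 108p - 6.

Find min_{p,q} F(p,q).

F(p,q) separates as A(p) + B(q) − 6, so its minimum is min A + min B − 6.
A'(p) = 12(p - 3)(p + 1)(p + 3) vanishes at p ∈ {-3, -1, 3}; B'(q) = 12q(q - 2)(q + 1) vanishes at q ∈ {-1, 0, 2}.
Local minima of A (where A''>0): A(-3)=-27, A(3)=-459. Local minima of B: B(-1)=-5, B(2)=-32.
So the global minimum of F is A(3) + B(2) − 6 = -459 − 32 − 6 = -497, attained at (3, 2).

-497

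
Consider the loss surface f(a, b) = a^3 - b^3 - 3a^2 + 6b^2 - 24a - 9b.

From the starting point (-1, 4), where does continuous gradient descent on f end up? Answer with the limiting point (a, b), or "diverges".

diverges

f is separable, so gradient descent decouples: a follows -∂f/∂a, b follows -∂f/∂b.
∂f/∂a = 3(a - 4)(a + 2); at a=-1 this is -15, so a increases.
∂f/∂b = -3(b - 3)(b - 1); at b=4 this is -9, so b increases.
The b-coordinate has no critical point in that direction and runs off to infinity.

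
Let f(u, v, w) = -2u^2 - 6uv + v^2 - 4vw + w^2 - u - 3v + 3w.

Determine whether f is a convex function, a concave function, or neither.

f is quadratic, so its Hessian is the constant matrix H = [[-4, -6, 0], [-6, 2, -4], [0, -4, 2]].
Leading principal minors: -4, -44, -24.
Neither pattern holds ⇒ H is indefinite ⇒ neither convex nor concave.

neither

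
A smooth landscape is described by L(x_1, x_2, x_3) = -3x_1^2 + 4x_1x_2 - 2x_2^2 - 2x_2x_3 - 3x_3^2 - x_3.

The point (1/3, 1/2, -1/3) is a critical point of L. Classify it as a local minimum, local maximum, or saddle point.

local maximum

The Hessian is constant: H = [[-6, 4, 0], [4, -4, -2], [0, -2, -6]].
Leading principal minors: Δ₁ = -6, Δ₂ = 8, Δ₃ = -24.
The minors alternate sign starting negative (−, +, −), so H is negative definite: a local maximum.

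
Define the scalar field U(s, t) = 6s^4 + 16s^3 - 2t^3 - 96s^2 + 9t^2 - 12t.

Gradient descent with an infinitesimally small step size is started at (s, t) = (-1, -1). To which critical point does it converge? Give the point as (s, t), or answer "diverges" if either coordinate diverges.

(-4, 1)

U is separable, so gradient descent decouples: s follows -∂U/∂s, t follows -∂U/∂t.
∂U/∂s = 24s(s - 2)(s + 4); at s=-1 this is 216, so s decreases.
∂U/∂t = -6(t - 2)(t - 1); at t=-1 this is -36, so t increases.
s converges to its nearest critical value -4 (a local min of the s-part); t converges to 1. The iterate converges to (-4, 1).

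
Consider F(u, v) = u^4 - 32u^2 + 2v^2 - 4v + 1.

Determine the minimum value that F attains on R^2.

-257

F(u,v) separates as P(u) + Q(v) + 1, so its minimum is min P + min Q + 1.
P'(u) = 4u(u - 4)(u + 4) vanishes at u ∈ {-4, 0, 4}; Q'(v) = 4v - 4 vanishes at v ∈ {1}.
Local minima of P (where P''>0): P(-4)=-256, P(4)=-256. Local minima of Q: Q(1)=-2.
So the global minimum of F is P(-4) + Q(1) + 1 = -256 − 2 + 1 = -257, attained at (-4, 1).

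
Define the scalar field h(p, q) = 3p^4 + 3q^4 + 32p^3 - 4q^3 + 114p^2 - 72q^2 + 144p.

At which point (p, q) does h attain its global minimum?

h(p,q) separates as A(p) + B(q), so its minimum is min A + min B.
A'(p) = 12(p + 1)(p + 3)(p + 4) vanishes at p ∈ {-4, -3, -1}; B'(q) = 12q(q - 4)(q + 3) vanishes at q ∈ {-3, 0, 4}.
Local minima of A (where A''>0): A(-4)=-32, A(-1)=-59. Local minima of B: B(-3)=-297, B(4)=-640.
So the global minimum of h is A(-1) + B(4) = -59 − 640 = -699, attained at (-1, 4).

(-1, 4)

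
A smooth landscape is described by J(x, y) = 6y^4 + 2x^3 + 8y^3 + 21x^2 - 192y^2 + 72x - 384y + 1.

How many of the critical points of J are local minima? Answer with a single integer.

2

J separates as a function of x plus a function of y, so ∇J=0 decouples.
∂J/∂x = 6(x + 3)(x + 4) = 0 at x ∈ {-4, -3}; ∂J/∂y = 24(y - 4)(y + 1)(y + 4) = 0 at y ∈ {-4, -1, 4}.
The Hessian is diagonal: diag(J_xx, J_yy). Second derivatives: J_xx(-4)=-6, J_xx(-3)=6; J_yy(-4)=576, J_yy(-1)=-360, J_yy(4)=960.
Local minima occur where both diagonal entries positive: (-3, -4), (-3, 4). Count: 2.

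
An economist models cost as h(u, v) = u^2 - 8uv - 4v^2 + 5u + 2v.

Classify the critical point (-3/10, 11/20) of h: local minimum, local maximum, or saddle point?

The Hessian of h is constant: H = [[2, -8], [-8, -8]].
det(H) = 2·(-8) − (-8)² = -80.
Since det(H) < 0, H is indefinite and the critical point is a saddle point.

saddle point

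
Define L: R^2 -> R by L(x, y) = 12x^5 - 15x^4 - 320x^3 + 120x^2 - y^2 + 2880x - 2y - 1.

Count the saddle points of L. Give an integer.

L separates as a function of x plus a function of y, so ∇L=0 decouples.
∂L/∂x = 60(x - 4)(x - 2)(x + 2)(x + 3) = 0 at x ∈ {-3, -2, 2, 4}; ∂L/∂y = -2(y + 1) = 0 at y ∈ {-1}.
The Hessian is diagonal: diag(L_xx, L_yy). Second derivatives: L_xx(-3)=-2100, L_xx(-2)=1440, L_xx(2)=-2400, L_xx(4)=5040; L_yy(-1)=-2.
Saddle points occur where the two diagonal entries have opposite signs: (-2, -1), (4, -1). Count: 2.

2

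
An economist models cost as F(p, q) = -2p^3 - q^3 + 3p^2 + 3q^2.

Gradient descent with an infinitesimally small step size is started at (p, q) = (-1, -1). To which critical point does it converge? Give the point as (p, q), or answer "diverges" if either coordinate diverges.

F is separable, so gradient descent decouples: p follows -∂F/∂p, q follows -∂F/∂q.
∂F/∂p = -6p(p - 1); at p=-1 this is -12, so p increases.
∂F/∂q = -3q(q - 2); at q=-1 this is -9, so q increases.
p converges to its nearest critical value 0 (a local min of the p-part); q converges to 0. The iterate converges to (0, 0).

(0, 0)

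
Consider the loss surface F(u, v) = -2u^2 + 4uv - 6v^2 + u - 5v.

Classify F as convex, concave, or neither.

concave

F is quadratic, so its Hessian is the constant matrix H = [[-4, 4], [4, -12]].
det(H) = 32, tr(H) = -16.
det(H) > 0 and tr(H) < 0, so H is negative definite everywhere: concave.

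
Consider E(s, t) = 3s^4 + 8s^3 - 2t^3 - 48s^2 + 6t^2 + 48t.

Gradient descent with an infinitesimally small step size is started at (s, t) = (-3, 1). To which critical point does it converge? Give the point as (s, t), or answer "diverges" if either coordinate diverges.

E is separable, so gradient descent decouples: s follows -∂E/∂s, t follows -∂E/∂t.
∂E/∂s = 12s(s - 2)(s + 4); at s=-3 this is 180, so s decreases.
∂E/∂t = -6(t - 4)(t + 2); at t=1 this is 54, so t decreases.
s converges to its nearest critical value -4 (a local min of the s-part); t converges to -2. The iterate converges to (-4, -2).

(-4, -2)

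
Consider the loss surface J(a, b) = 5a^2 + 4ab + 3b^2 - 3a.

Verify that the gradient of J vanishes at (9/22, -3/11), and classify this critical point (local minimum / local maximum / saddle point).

∇J = (10a + 4b - 3, 4a + 6b); substituting (9/22, -3/11) gives ∇J = (0, 0), so (9/22, -3/11) is indeed a critical point.
The Hessian of J is constant: H = [[10, 4], [4, 6]].
det(H) = 10·6 − 4² = 44.
det(H) > 0 and tr(H) = 16 > 0, so H is positive definite and the point is a local minimum.

local minimum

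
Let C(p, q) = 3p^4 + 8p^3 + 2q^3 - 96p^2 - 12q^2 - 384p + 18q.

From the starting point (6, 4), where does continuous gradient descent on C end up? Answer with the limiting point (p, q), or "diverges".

(4, 3)

C is separable, so gradient descent decouples: p follows -∂C/∂p, q follows -∂C/∂q.
∂C/∂p = 12(p - 4)(p + 2)(p + 4); at p=6 this is 1920, so p decreases.
∂C/∂q = 6(q - 3)(q - 1); at q=4 this is 18, so q decreases.
p converges to its nearest critical value 4 (a local min of the p-part); q converges to 3. The iterate converges to (4, 3).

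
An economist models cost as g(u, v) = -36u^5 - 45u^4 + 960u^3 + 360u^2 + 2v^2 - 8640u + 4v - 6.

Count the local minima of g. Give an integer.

g separates as a function of u plus a function of v, so ∇g=0 decouples.
∂g/∂u = -180(u - 3)(u - 2)(u + 2)(u + 4) = 0 at u ∈ {-4, -2, 2, 3}; ∂g/∂v = 4(v + 1) = 0 at v ∈ {-1}.
The Hessian is diagonal: diag(g_uu, g_vv). Second derivatives: g_uu(-4)=15120, g_uu(-2)=-7200, g_uu(2)=4320, g_uu(3)=-6300; g_vv(-1)=4.
Local minima occur where both diagonal entries positive: (-4, -1), (2, -1). Count: 2.

2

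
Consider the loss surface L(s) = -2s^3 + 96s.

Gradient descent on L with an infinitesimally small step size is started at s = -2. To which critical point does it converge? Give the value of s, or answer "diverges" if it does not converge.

-4

L'(s) = -6(s - 4)(s + 4), so L'(-2) = 72.
Gradient descent moves in the -L' direction, i.e. s is decreasing.
The nearest critical point in that direction is s = -4, where L'' = 48 > 0 (a local minimum). The iterate converges there.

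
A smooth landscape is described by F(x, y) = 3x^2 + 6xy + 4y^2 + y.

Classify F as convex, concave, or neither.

convex

F is quadratic, so its Hessian is the constant matrix H = [[6, 6], [6, 8]].
det(H) = 12, tr(H) = 14.
det(H) > 0 and tr(H) > 0, so H is positive definite everywhere: convex.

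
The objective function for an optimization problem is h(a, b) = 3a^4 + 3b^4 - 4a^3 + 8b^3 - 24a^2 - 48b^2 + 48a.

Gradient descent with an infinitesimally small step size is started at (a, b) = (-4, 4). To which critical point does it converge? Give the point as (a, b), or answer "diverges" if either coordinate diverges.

(-2, 2)

h is separable, so gradient descent decouples: a follows -∂h/∂a, b follows -∂h/∂b.
∂h/∂a = 12(a - 2)(a - 1)(a + 2); at a=-4 this is -720, so a increases.
∂h/∂b = 12b(b - 2)(b + 4); at b=4 this is 768, so b decreases.
a converges to its nearest critical value -2 (a local min of the a-part); b converges to 2. The iterate converges to (-2, 2).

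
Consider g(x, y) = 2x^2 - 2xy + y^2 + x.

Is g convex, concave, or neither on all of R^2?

g is quadratic, so its Hessian is the constant matrix H = [[4, -2], [-2, 2]].
det(H) = 4, tr(H) = 6.
det(H) > 0 and tr(H) > 0, so H is positive definite everywhere: convex.

convex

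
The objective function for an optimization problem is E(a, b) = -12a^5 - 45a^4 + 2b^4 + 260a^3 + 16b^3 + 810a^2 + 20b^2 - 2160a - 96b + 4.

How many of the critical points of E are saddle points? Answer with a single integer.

E separates as a function of a plus a function of b, so ∇E=0 decouples.
∂E/∂a = -60(a - 3)(a - 1)(a + 3)(a + 4) = 0 at a ∈ {-4, -3, 1, 3}; ∂E/∂b = 8(b - 1)(b + 3)(b + 4) = 0 at b ∈ {-4, -3, 1}.
The Hessian is diagonal: diag(E_aa, E_bb). Second derivatives: E_aa(-4)=2100, E_aa(-3)=-1440, E_aa(1)=2400, E_aa(3)=-5040; E_bb(-4)=40, E_bb(-3)=-32, E_bb(1)=160.
Saddle points occur where the two diagonal entries have opposite signs: (-4, -3), (-3, -4), (-3, 1), (1, -3), (3, -4), (3, 1). Count: 6.

6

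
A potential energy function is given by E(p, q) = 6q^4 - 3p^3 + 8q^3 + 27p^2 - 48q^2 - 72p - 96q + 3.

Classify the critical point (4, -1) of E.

The mixed partial ∂²E/∂p∂q is 0, so the Hessian at any point is diag(E_pp, E_qq) = diag(18(-p + 3), 24(3q^2 + 2q - 4)).
At (4, -1): H = diag(-18, -72).
Both eigenvalues are negative, so H is negative definite: a local maximum.

local maximum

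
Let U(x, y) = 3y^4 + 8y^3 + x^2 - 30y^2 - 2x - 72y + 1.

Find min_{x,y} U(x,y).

-152

U(x,y) separates as P(x) + Q(y) + 1, so its minimum is min P + min Q + 1.
P'(x) = 2x - 2 vanishes at x ∈ {1}; Q'(y) = 12(y - 2)(y + 1)(y + 3) vanishes at y ∈ {-3, -1, 2}.
Local minima of P (where P''>0): P(1)=-1. Local minima of Q: Q(-3)=-27, Q(2)=-152.
So the global minimum of U is P(1) + Q(2) + 1 = -1 − 152 + 1 = -152, attained at (1, 2).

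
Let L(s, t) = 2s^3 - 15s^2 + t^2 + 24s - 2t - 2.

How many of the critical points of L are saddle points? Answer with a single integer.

1

L separates as a function of s plus a function of t, so ∇L=0 decouples.
∂L/∂s = 6(s - 4)(s - 1) = 0 at s ∈ {1, 4}; ∂L/∂t = 2(t - 1) = 0 at t ∈ {1}.
The Hessian is diagonal: diag(L_ss, L_tt). Second derivatives: L_ss(1)=-18, L_ss(4)=18; L_tt(1)=2.
Saddle points occur where the two diagonal entries have opposite signs: (1, 1). Count: 1.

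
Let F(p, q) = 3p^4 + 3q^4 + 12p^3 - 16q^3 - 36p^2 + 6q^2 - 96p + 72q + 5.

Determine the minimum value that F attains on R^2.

F(p,q) separates as A(p) + B(q) + 5, so its minimum is min A + min B + 5.
A'(p) = 12(p - 2)(p + 1)(p + 4) vanishes at p ∈ {-4, -1, 2}; B'(q) = 12(q - 3)(q - 2)(q + 1) vanishes at q ∈ {-1, 2, 3}.
Local minima of A (where A''>0): A(-4)=-192, A(2)=-192. Local minima of B: B(-1)=-47, B(3)=81.
So the global minimum of F is A(-4) + B(-1) + 5 = -192 − 47 + 5 = -234, attained at (-4, -1).

-234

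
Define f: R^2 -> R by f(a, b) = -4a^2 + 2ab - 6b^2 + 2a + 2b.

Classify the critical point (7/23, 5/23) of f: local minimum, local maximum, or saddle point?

local maximum

The Hessian of f is constant: H = [[-8, 2], [2, -12]].
det(H) = (-8)·(-12) − 2² = 92.
det(H) > 0 and tr(H) = -20 < 0, so H is negative definite and the point is a local maximum.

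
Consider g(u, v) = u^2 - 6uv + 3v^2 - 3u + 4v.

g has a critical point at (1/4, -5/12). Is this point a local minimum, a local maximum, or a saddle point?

saddle point

The Hessian of g is constant: H = [[2, -6], [-6, 6]].
det(H) = 2·6 − (-6)² = -24.
Since det(H) < 0, H is indefinite and the critical point is a saddle point.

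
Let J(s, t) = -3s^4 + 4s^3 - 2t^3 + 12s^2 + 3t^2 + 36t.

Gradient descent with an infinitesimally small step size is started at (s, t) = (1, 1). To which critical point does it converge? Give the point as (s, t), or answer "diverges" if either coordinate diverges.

J is separable, so gradient descent decouples: s follows -∂J/∂s, t follows -∂J/∂t.
∂J/∂s = -12s(s - 2)(s + 1); at s=1 this is 24, so s decreases.
∂J/∂t = -6(t - 3)(t + 2); at t=1 this is 36, so t decreases.
s converges to its nearest critical value 0 (a local min of the s-part); t converges to -2. The iterate converges to (0, -2).

(0, -2)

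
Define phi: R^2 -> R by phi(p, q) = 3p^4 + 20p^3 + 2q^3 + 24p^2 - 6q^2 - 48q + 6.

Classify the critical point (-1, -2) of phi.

The mixed partial ∂²phi/∂p∂q is 0, so the Hessian at any point is diag(phi_pp, phi_qq) = diag(12(3p^2 + 10p + 4), 12(q - 1)).
At (-1, -2): H = diag(-36, -36).
Both eigenvalues are negative, so H is negative definite: a local maximum.

local maximum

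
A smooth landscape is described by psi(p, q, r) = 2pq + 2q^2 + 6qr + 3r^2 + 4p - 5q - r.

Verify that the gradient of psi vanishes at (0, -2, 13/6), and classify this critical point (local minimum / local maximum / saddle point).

saddle point

∇psi = (2q + 4, 2p + 4q + 6r - 5, 6q + 6r - 1); substituting (0, -2, 13/6) gives ∇psi = (0, 0, 0), so (0, -2, 13/6) is indeed a critical point.
The Hessian is constant: H = [[0, 2, 0], [2, 4, 6], [0, 6, 6]].
Leading principal minors: Δ₁ = 0, Δ₂ = -4, Δ₃ = -24.
The minors fit neither the all-positive nor the alternating-sign pattern, so H is indefinite: a saddle point.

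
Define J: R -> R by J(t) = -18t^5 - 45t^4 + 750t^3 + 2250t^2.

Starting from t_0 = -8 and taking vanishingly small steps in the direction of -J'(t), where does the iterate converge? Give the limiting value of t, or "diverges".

-5

J'(t) = -90t(t - 5)(t + 2)(t + 5), so J'(-8) = -168480.
Gradient descent moves in the -J' direction, i.e. t is increasing.
The nearest critical point in that direction is t = -5, where J'' = 13500 > 0 (a local minimum). The iterate converges there.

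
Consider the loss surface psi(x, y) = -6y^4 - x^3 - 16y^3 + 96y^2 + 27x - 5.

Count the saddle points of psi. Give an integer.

psi separates as a function of x plus a function of y, so ∇psi=0 decouples.
∂psi/∂x = -3(x - 3)(x + 3) = 0 at x ∈ {-3, 3}; ∂psi/∂y = -24y(y - 2)(y + 4) = 0 at y ∈ {-4, 0, 2}.
The Hessian is diagonal: diag(psi_xx, psi_yy). Second derivatives: psi_xx(-3)=18, psi_xx(3)=-18; psi_yy(-4)=-576, psi_yy(0)=192, psi_yy(2)=-288.
Saddle points occur where the two diagonal entries have opposite signs: (-3, -4), (-3, 2), (3, 0). Count: 3.

3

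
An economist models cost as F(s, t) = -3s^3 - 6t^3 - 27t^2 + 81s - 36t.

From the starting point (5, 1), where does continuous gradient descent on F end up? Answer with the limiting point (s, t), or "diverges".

diverges

F is separable, so gradient descent decouples: s follows -∂F/∂s, t follows -∂F/∂t.
∂F/∂s = -9(s - 3)(s + 3); at s=5 this is -144, so s increases.
∂F/∂t = -18(t + 1)(t + 2); at t=1 this is -108, so t increases.
The s-coordinate has no critical point in that direction and runs off to infinity.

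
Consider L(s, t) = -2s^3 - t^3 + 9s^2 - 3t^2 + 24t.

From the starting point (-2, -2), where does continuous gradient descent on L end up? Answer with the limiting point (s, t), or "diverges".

(0, -4)

L is separable, so gradient descent decouples: s follows -∂L/∂s, t follows -∂L/∂t.
∂L/∂s = -6s(s - 3); at s=-2 this is -60, so s increases.
∂L/∂t = -3(t - 2)(t + 4); at t=-2 this is 24, so t decreases.
s converges to its nearest critical value 0 (a local min of the s-part); t converges to -4. The iterate converges to (0, -4).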